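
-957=-957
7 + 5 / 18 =131 / 18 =7.28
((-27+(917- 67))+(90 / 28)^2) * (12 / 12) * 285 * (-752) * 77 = -96265203540 / 7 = -13752171934.29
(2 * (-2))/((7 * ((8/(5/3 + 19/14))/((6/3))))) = -127/294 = -0.43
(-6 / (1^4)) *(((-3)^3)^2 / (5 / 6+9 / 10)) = -32805 / 13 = -2523.46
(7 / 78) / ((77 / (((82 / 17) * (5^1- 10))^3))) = -34460500 / 2107677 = -16.35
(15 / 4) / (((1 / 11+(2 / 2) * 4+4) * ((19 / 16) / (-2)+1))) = 1320 / 1157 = 1.14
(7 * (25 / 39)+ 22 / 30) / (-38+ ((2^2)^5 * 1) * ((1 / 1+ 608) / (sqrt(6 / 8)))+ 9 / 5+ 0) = 184258 / 505565988815121+ 2116136960 * sqrt(3) / 505565988815121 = 0.00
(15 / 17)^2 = 0.78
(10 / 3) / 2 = 5 / 3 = 1.67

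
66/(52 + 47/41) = 2706/2179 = 1.24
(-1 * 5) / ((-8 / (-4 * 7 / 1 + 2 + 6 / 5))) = -31 / 2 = -15.50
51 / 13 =3.92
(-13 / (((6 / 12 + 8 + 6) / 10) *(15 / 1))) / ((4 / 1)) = -13 / 87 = -0.15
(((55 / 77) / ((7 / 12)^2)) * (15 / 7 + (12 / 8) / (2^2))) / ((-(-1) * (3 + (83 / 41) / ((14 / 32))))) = 0.69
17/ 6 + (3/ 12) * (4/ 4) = 37/ 12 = 3.08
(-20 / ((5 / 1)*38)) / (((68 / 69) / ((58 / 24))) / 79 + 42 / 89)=-4689677 / 21254483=-0.22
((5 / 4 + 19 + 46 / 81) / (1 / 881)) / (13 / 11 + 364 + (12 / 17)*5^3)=1111218515 / 27471636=40.45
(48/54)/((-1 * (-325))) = 8/2925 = 0.00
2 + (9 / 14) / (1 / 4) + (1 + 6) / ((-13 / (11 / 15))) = 5701 / 1365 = 4.18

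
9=9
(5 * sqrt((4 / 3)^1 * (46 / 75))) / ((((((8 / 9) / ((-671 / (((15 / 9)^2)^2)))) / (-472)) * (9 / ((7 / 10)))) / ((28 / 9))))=23278332 * sqrt(46) / 3125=50522.03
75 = 75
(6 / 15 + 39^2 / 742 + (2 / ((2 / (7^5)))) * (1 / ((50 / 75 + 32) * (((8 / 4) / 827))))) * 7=1578591643 / 1060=1489237.40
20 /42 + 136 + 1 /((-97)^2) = 26966215 /197589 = 136.48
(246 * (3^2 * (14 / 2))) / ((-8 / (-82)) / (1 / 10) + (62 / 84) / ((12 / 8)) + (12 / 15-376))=-200156670 / 4826753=-41.47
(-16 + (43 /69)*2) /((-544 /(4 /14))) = 509 /65688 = 0.01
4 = 4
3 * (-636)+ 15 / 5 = -1905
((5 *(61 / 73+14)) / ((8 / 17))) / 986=5415 / 33872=0.16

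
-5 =-5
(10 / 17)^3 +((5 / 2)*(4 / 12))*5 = 128825 / 29478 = 4.37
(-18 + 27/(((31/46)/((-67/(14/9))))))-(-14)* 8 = -354065/217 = -1631.64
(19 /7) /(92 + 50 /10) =19 /679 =0.03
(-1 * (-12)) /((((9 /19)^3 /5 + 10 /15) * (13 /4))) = 4938480 /920101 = 5.37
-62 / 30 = -31 / 15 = -2.07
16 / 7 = 2.29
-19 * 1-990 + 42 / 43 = -1008.02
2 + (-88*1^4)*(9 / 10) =-386 / 5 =-77.20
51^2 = 2601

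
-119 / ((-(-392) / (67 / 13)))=-1139 / 728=-1.56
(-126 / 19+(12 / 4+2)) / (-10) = 31 / 190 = 0.16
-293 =-293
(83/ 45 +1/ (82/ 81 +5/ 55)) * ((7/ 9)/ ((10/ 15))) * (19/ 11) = 8091986/ 1459755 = 5.54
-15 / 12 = -5 / 4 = -1.25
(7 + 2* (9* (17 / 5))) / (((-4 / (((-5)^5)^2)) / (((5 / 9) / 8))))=-3330078125 / 288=-11562771.27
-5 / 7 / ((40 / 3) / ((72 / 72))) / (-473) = 3 / 26488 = 0.00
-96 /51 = -32 /17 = -1.88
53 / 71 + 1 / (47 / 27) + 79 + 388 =1562787 / 3337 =468.32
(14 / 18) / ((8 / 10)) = 35 / 36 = 0.97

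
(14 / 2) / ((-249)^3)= -7 / 15438249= -0.00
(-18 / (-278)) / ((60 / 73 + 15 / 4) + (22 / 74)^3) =133116084 / 9453446573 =0.01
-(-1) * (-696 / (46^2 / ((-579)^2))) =-58331934 / 529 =-110268.31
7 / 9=0.78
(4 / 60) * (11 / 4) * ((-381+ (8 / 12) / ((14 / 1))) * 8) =-35200 / 63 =-558.73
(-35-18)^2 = 2809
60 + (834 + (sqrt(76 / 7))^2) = 6334 / 7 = 904.86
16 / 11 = 1.45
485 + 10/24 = 5825/12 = 485.42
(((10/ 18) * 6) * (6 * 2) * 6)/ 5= 48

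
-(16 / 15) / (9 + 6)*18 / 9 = -32 / 225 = -0.14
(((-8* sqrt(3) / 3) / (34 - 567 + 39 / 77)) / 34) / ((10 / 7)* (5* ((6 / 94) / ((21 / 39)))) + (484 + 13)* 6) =177331* sqrt(3) / 3591204206148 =0.00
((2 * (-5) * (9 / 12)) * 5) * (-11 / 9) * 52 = 7150 / 3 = 2383.33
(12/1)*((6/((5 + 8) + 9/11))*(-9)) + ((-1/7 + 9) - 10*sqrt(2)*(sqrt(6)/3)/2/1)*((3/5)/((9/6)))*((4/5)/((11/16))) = -1564391/36575 - 256*sqrt(3)/165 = -45.46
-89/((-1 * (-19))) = -89/19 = -4.68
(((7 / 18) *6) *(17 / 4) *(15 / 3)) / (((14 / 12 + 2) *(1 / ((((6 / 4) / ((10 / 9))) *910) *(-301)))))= -440036415 / 76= -5789952.83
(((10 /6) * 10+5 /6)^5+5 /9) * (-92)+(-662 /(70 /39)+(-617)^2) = -379562706343 /2520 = -150620121.56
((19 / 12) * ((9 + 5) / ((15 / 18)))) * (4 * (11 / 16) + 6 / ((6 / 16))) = 1995 / 4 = 498.75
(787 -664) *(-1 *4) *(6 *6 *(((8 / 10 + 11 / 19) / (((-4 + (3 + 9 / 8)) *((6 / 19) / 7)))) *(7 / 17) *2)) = -303182208 / 85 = -3566849.51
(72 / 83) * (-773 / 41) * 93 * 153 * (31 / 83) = -24549805944 / 282449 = -86917.66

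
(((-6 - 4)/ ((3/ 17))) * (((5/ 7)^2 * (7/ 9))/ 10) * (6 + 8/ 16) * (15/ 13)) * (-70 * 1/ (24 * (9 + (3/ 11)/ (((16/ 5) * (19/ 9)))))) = 4441250/ 816237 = 5.44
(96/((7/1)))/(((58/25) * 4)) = 300/203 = 1.48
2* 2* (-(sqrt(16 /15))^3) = -256* sqrt(15) /225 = -4.41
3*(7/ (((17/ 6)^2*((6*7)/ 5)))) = 90/ 289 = 0.31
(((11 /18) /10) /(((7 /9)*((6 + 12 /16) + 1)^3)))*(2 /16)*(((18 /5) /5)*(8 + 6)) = 792 /3723875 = 0.00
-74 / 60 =-37 / 30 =-1.23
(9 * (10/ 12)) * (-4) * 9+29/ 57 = -15361/ 57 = -269.49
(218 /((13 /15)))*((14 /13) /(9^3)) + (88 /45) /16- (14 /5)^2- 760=-1575630299 /2053350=-767.35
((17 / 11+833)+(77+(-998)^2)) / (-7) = -10966071 / 77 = -142416.51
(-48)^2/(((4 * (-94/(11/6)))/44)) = -23232/47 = -494.30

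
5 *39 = 195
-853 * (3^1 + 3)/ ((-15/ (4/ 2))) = 3412/ 5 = 682.40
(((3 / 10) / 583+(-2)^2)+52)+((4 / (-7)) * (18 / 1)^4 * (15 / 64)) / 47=-466346543 / 1918070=-243.13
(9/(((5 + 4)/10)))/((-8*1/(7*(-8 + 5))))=105/4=26.25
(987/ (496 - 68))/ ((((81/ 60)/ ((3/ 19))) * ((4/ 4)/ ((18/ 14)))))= 705/ 2033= 0.35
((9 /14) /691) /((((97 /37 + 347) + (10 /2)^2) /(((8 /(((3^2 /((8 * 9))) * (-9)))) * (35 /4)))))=-1480 /9577951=-0.00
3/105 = 1/35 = 0.03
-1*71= -71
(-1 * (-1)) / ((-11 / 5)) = -5 / 11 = -0.45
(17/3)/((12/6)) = 17/6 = 2.83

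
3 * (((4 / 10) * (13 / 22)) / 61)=39 / 3355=0.01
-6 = -6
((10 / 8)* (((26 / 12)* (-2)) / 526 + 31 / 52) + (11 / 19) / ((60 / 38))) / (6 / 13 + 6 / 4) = 100433 / 178840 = 0.56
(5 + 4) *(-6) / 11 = -54 / 11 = -4.91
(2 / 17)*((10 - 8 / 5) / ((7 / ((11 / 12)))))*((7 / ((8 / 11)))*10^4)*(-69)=-14610750 / 17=-859455.88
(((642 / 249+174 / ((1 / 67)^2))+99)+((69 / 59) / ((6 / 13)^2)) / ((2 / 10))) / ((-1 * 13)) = -60093.46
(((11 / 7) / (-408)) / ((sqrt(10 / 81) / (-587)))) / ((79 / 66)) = 639243 * sqrt(10) / 376040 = 5.38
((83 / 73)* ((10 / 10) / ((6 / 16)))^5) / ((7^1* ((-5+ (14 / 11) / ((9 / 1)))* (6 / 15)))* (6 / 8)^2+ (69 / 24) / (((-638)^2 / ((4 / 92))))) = -20.04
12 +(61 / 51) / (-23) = 14015 / 1173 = 11.95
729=729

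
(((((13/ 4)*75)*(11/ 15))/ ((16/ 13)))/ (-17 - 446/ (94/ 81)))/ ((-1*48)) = 436865/ 57944064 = 0.01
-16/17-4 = -84/17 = -4.94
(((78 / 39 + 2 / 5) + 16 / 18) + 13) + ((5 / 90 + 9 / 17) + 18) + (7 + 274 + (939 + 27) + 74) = 2074487 / 1530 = 1355.87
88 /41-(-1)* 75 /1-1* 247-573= -30457 /41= -742.85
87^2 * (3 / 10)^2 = 68121 / 100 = 681.21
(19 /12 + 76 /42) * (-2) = -95 /14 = -6.79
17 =17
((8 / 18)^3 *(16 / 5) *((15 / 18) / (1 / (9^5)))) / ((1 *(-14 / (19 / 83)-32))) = -43776 / 295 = -148.39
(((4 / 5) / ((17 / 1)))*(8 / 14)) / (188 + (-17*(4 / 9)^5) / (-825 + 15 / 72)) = 311699988 / 2179176684209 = 0.00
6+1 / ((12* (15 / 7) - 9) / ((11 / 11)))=709 / 117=6.06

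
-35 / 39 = -0.90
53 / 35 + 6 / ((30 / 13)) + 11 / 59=8881 / 2065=4.30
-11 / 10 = -1.10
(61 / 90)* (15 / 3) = 3.39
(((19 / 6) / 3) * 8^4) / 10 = 19456 / 45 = 432.36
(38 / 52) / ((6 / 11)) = 209 / 156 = 1.34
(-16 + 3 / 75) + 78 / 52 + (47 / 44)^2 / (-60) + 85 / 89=-699069757 / 51691200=-13.52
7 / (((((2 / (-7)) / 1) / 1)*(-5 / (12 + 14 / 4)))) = 1519 / 20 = 75.95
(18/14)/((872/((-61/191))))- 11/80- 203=-203.14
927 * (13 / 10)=12051 / 10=1205.10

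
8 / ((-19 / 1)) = -8 / 19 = -0.42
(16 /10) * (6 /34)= 24 /85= 0.28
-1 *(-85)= 85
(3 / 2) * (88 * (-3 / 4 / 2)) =-99 / 2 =-49.50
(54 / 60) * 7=63 / 10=6.30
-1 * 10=-10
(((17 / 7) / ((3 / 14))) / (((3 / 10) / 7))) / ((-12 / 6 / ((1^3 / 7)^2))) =-170 / 63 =-2.70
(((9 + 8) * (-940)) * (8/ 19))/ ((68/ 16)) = -30080/ 19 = -1583.16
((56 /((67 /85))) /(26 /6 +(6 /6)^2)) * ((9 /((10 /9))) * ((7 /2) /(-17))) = -11907 /536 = -22.21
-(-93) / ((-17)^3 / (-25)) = 2325 / 4913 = 0.47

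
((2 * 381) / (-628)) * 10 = -1905 / 157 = -12.13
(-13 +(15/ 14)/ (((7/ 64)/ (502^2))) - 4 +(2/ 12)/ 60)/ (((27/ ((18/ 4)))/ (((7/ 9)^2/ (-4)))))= -43545991369/ 699840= -62222.78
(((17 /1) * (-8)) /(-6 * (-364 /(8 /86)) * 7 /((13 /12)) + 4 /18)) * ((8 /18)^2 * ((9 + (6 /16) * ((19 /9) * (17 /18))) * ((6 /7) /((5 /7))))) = -33688 /16263585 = -0.00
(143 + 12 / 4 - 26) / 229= 120 / 229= 0.52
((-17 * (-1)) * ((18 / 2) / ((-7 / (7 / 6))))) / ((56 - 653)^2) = -0.00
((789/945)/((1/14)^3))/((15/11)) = 1134056/675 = 1680.08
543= 543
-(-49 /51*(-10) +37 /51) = -31 /3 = -10.33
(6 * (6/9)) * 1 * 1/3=4/3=1.33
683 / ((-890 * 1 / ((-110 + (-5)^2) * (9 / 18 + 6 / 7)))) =220609 / 2492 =88.53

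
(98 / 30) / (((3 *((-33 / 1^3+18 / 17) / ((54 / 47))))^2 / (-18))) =-3058776 / 361845245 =-0.01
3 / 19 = 0.16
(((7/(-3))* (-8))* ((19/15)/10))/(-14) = -38/225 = -0.17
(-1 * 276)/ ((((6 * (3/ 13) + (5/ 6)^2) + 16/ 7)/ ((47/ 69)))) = -615888/ 14299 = -43.07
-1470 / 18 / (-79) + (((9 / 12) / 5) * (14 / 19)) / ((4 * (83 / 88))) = 1986572 / 1868745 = 1.06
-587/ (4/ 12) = -1761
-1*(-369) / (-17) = -369 / 17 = -21.71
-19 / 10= -1.90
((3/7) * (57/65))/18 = 19/910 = 0.02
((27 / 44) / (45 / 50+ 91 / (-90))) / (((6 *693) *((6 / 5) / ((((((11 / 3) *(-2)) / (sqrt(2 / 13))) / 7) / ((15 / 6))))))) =sqrt(26) / 4312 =0.00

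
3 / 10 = 0.30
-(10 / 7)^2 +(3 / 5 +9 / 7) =-38 / 245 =-0.16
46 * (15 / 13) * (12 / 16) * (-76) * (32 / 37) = -1258560 / 481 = -2616.55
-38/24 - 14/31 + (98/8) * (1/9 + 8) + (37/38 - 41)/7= 6798605/74214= 91.61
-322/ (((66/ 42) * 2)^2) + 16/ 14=-31.46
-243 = -243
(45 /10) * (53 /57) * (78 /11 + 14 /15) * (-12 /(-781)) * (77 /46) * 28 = 41261136 /1706485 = 24.18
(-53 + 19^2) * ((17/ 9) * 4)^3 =96845056/ 729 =132846.44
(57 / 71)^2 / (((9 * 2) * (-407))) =-361 / 4103374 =-0.00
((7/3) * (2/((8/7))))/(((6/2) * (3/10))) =245/54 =4.54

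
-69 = -69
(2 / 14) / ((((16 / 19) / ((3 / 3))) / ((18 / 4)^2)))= 1539 / 448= 3.44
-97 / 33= -2.94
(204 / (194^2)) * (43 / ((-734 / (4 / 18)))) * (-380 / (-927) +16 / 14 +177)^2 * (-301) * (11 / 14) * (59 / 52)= 27385414477836113897 / 45364870464096456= 603.67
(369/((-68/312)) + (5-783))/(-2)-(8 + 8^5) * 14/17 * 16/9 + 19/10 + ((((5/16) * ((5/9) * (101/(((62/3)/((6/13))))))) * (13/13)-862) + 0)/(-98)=-22594208196281/483406560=-46739.56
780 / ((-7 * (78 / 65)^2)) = -1625 / 21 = -77.38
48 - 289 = -241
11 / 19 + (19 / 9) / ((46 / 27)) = 1589 / 874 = 1.82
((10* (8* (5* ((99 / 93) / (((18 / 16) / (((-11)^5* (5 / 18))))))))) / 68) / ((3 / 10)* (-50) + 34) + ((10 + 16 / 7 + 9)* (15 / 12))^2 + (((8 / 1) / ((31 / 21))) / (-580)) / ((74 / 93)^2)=-521623342421795153 / 42074163799920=-12397.71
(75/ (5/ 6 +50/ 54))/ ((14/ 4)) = 12.18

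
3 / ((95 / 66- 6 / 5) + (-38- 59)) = -990 / 31931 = -0.03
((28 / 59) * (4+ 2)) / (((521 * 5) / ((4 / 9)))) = 224 / 461085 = 0.00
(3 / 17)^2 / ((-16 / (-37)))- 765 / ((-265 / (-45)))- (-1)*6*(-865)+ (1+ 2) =-1303007055 / 245072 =-5316.83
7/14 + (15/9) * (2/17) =71/102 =0.70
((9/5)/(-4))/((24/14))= -21/80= -0.26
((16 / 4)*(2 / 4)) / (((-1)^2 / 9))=18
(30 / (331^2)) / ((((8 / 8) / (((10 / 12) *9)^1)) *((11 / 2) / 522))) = 234900 / 1205171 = 0.19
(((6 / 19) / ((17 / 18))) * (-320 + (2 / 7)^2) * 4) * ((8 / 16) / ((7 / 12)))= -40632192 / 110789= -366.75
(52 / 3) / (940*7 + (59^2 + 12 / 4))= 13 / 7548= 0.00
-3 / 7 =-0.43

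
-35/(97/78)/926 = -0.03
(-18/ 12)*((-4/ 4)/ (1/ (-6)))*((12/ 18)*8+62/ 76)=-2103/ 38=-55.34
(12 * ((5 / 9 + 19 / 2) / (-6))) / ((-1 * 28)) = 181 / 252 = 0.72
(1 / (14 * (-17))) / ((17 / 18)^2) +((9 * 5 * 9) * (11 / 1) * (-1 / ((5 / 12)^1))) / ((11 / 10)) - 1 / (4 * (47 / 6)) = -31422487281 / 3232754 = -9720.04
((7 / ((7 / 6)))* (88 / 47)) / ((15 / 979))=172304 / 235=733.21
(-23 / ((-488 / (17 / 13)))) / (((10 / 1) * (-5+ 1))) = -391 / 253760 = -0.00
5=5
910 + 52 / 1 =962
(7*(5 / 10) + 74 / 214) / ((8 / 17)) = 8.17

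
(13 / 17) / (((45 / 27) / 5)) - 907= -15380 / 17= -904.71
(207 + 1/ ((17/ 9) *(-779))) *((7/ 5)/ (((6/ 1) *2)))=1599087/ 66215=24.15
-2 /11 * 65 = -130 /11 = -11.82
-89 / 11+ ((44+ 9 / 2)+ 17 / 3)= 3041 / 66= 46.08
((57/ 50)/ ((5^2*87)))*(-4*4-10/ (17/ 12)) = -0.01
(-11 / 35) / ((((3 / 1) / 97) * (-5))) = 1067 / 525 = 2.03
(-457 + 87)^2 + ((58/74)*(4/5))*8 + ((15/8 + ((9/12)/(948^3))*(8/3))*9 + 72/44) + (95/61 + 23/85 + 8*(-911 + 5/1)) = 12952685551341061643/99883942704480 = 129677.36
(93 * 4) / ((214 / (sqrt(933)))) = 53.10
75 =75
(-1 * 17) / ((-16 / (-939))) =-15963 / 16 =-997.69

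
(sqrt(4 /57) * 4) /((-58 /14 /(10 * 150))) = -28000 * sqrt(57) /551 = -383.66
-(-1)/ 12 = 1/ 12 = 0.08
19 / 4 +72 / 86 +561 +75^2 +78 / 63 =22368485 / 3612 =6192.83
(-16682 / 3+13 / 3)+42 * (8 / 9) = -5519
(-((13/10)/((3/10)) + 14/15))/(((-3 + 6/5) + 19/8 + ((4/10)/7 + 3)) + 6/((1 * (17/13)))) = -75208/117387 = -0.64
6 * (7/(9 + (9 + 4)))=1.91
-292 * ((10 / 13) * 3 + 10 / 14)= -80300 / 91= -882.42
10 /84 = 0.12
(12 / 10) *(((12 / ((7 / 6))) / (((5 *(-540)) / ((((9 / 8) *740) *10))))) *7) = -1332 / 5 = -266.40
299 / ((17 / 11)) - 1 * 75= 118.47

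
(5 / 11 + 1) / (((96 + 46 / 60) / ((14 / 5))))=1344 / 31933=0.04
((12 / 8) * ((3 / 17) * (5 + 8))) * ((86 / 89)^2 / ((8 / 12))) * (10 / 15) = 432666 / 134657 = 3.21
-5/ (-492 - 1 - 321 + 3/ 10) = 50/ 8137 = 0.01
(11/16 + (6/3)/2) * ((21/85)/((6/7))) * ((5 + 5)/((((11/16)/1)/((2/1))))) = 2646/187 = 14.15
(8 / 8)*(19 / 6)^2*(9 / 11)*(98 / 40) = 17689 / 880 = 20.10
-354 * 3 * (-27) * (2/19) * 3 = 172044/19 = 9054.95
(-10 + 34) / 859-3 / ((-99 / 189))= 54381 / 9449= 5.76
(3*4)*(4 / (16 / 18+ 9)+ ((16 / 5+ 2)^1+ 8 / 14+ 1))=268236 / 3115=86.11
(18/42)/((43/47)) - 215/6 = -63869/1806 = -35.36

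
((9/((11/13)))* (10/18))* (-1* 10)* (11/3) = -650/3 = -216.67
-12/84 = -1/7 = -0.14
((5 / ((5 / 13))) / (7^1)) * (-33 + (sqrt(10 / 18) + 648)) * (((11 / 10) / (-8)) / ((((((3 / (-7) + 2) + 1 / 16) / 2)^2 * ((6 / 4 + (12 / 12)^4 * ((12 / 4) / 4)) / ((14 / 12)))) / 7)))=-855.08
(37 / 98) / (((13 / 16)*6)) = 148 / 1911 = 0.08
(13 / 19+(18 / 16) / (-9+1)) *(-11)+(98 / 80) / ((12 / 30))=-3547 / 1216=-2.92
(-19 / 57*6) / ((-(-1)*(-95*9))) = 2 / 855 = 0.00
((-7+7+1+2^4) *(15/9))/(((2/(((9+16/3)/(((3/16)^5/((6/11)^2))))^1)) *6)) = 3832545280/88209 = 43448.46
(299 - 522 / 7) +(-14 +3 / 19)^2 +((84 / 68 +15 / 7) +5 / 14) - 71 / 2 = 16507758 / 42959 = 384.27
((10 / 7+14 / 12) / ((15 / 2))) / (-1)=-109 / 315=-0.35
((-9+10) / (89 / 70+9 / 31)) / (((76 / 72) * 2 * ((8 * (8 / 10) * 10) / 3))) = 29295 / 2060512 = 0.01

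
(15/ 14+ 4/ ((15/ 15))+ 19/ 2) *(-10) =-1020/ 7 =-145.71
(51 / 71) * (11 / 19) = 561 / 1349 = 0.42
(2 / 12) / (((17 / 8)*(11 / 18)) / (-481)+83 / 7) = 80808 / 5747603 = 0.01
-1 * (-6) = 6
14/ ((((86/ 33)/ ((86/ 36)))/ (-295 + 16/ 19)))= -143451/ 38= -3775.03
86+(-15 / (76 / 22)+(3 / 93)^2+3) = 84.66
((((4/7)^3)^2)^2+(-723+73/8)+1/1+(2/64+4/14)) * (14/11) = -315606516559547/348009506768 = -906.89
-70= -70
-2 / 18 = -1 / 9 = -0.11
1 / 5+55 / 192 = 467 / 960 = 0.49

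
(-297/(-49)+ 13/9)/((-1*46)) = -1655/10143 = -0.16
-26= -26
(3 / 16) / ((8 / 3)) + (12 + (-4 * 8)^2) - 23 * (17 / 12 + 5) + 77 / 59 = 20159129 / 22656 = 889.79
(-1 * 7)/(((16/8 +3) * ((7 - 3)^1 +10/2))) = -7/45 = -0.16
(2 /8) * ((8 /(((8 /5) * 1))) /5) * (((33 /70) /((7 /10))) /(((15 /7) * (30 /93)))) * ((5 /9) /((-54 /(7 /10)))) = -341 /194400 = -0.00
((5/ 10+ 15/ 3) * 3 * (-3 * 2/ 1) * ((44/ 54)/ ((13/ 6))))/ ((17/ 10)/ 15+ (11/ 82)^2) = -244081200/ 860977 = -283.49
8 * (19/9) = 152/9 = 16.89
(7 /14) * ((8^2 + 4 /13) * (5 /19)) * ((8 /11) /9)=80 /117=0.68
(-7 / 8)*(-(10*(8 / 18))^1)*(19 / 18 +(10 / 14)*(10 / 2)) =2915 / 162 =17.99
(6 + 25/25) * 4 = 28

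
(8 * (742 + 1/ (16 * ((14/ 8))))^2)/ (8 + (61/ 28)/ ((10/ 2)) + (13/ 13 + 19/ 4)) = 2158418645/ 6951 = 310519.15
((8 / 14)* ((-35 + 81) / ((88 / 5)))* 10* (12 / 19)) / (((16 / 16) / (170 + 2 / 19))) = 44601600 / 27797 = 1604.55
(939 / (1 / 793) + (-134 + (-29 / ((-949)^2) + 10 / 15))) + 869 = 2013823088801 / 2701803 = 745362.67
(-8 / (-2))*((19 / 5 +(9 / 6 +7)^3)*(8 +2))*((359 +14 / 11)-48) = 7718445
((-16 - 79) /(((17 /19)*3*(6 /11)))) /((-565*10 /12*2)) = 3971 /57630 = 0.07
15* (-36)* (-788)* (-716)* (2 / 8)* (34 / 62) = -1294857360 / 31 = -41769592.26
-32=-32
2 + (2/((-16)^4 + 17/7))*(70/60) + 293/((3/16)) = 2153461735/1376307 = 1564.67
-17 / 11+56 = 599 / 11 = 54.45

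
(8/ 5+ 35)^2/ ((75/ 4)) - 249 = -110973/ 625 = -177.56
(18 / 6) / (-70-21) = -3 / 91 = -0.03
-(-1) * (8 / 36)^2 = 4 / 81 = 0.05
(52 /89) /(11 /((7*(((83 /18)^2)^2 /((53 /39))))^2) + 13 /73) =70800076574607540785716 /21579721201641385460189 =3.28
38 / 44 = 19 / 22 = 0.86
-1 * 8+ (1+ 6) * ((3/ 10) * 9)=109/ 10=10.90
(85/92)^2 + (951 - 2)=8039561/8464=949.85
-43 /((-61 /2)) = 86 /61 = 1.41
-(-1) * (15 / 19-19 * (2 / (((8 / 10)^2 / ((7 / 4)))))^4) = -338562786985 / 19922944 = -16993.61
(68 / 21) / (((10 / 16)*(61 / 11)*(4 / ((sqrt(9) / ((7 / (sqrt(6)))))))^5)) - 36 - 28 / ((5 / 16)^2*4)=-107.68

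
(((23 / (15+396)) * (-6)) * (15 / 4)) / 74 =-345 / 20276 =-0.02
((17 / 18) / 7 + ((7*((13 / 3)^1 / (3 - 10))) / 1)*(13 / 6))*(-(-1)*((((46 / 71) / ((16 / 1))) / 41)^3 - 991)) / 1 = 810767398493780695 / 88408621167104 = 9170.68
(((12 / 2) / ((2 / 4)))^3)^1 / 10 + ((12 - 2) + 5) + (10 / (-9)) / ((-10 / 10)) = 8501 / 45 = 188.91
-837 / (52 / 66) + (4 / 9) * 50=-243389 / 234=-1040.12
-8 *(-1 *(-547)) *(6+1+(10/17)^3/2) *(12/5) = -1832196192/24565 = -74585.64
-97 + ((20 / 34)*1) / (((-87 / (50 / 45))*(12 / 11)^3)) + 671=3300668773 / 5750352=573.99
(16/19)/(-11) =-16/209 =-0.08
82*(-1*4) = -328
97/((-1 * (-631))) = 97/631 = 0.15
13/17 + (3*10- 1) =506/17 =29.76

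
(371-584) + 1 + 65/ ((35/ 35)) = -147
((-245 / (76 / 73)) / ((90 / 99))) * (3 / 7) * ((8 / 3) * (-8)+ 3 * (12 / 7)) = 68255 / 38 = 1796.18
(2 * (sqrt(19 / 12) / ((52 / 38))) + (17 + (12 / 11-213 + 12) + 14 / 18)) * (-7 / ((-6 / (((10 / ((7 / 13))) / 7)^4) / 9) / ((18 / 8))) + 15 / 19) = -5797470860285 / 27176919 + 6109031465 * sqrt(57) / 21412118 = -211169.31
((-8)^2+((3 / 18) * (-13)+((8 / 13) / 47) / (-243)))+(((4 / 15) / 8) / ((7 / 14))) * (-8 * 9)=84679021 / 1484730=57.03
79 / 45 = 1.76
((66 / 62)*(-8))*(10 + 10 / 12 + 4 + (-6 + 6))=-3916 / 31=-126.32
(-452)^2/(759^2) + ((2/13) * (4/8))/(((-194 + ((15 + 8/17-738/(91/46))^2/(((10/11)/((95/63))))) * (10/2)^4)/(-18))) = 8166579142318091083172/23027504196926132140149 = 0.35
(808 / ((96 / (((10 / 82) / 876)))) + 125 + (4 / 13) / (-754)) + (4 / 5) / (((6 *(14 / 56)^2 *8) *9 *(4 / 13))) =3963622393459 / 31684376880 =125.10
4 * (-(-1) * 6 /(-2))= -12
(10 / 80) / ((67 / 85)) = 85 / 536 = 0.16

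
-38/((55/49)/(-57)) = 106134/55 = 1929.71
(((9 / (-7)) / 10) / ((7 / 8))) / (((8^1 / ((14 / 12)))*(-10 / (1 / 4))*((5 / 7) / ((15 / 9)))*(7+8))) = 1 / 12000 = 0.00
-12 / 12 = -1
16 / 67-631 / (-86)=7.58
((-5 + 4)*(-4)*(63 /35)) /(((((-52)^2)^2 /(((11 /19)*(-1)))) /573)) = -56727 /173650880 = -0.00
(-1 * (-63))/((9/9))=63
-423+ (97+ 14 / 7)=-324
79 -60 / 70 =547 / 7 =78.14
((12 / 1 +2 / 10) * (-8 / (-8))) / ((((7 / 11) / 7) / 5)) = 671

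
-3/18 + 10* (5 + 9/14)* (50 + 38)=208553/42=4965.55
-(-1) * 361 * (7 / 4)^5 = 6067327 / 1024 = 5925.12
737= 737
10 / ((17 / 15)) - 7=31 / 17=1.82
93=93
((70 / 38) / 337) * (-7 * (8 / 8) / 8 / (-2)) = 245 / 102448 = 0.00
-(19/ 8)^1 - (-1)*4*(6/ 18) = -1.04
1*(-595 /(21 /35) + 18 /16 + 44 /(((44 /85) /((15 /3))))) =-13573 /24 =-565.54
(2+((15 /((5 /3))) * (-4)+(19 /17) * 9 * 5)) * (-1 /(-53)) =277 /901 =0.31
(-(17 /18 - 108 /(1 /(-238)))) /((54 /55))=-25447895 /972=-26180.96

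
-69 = -69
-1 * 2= -2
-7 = -7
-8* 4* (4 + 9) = -416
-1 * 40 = -40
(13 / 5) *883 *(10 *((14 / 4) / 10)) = 80353 / 10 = 8035.30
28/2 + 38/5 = 108/5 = 21.60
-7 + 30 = 23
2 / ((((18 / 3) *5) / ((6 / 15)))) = 2 / 75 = 0.03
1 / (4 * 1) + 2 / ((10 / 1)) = 9 / 20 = 0.45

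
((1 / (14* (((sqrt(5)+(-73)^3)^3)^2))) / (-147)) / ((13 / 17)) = -306873350497577779841973278651919 / 1673826573067738105008831802188978248951444190058969635054773402206592 - 443724206367204490561222393* sqrt(5) / 156921241225100447344577981455216710839197892818028403286385006456868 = -0.00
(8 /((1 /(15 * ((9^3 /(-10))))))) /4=-2187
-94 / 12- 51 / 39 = -713 / 78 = -9.14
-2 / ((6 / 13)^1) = -13 / 3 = -4.33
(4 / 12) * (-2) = -2 / 3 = -0.67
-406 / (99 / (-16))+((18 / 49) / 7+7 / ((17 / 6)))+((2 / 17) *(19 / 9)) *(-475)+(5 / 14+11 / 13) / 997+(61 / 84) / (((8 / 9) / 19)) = -8214882670705 / 239423472288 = -34.31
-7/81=-0.09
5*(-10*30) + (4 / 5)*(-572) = -9788 / 5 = -1957.60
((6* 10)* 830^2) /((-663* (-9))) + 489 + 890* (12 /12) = 16520831 /1989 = 8306.10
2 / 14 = 1 / 7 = 0.14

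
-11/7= -1.57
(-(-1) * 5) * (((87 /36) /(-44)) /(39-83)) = 145 /23232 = 0.01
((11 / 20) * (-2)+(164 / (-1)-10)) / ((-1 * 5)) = 1751 / 50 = 35.02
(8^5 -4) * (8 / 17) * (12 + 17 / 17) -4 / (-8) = 6814929 / 34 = 200439.09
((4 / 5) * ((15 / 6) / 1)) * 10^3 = 2000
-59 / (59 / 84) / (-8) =21 / 2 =10.50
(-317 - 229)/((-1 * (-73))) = -546/73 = -7.48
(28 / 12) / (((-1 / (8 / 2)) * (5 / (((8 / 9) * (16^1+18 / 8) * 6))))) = -8176 / 45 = -181.69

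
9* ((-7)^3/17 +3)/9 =-292/17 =-17.18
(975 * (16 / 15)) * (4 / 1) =4160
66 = 66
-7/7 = -1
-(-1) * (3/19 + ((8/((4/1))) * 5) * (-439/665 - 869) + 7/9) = -10408712/1197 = -8695.67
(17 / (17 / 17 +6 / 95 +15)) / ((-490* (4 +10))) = -323 / 2093672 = -0.00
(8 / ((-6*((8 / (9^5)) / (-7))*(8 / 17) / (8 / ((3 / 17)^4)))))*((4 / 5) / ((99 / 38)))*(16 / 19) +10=17174590822 / 55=312265287.67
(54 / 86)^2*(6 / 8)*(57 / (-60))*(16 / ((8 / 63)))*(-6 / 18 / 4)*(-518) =-226006767 / 147920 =-1527.90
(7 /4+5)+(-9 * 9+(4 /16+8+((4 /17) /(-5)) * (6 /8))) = -5613 /85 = -66.04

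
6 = 6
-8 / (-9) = 8 / 9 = 0.89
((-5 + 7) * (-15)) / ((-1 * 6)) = 5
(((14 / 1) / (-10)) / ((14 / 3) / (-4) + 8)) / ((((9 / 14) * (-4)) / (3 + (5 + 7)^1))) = 49 / 41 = 1.20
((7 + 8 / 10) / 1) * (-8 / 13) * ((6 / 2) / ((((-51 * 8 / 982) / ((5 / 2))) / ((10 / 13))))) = 14730 / 221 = 66.65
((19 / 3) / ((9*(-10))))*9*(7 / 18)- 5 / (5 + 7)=-179 / 270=-0.66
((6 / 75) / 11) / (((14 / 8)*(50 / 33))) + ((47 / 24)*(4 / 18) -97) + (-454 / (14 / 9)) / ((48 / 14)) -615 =-752869283 / 945000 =-796.69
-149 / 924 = -0.16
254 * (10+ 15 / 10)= 2921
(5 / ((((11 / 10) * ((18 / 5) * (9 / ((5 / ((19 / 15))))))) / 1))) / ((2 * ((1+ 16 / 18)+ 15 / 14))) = 0.09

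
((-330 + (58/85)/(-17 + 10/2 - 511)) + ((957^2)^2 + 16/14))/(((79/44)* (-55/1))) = -1044062258496293476/122918075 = -8493968511.11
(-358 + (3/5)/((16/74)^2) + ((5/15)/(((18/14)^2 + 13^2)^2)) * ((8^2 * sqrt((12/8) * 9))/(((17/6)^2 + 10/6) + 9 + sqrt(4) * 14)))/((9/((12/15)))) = -110453/3600 + 307328 * sqrt(6)/146925796205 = -30.68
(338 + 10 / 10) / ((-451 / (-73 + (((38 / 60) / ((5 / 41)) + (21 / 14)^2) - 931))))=33783271 / 45100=749.07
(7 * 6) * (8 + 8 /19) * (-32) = -215040 /19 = -11317.89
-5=-5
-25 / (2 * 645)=-5 / 258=-0.02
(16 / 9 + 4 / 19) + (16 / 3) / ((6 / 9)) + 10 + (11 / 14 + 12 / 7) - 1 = 7349 / 342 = 21.49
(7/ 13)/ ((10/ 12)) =42/ 65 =0.65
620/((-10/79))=-4898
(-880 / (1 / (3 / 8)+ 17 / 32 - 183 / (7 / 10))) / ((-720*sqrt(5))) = -2464*sqrt(5) / 2602965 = -0.00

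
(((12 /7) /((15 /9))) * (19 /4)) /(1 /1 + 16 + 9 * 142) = 171 /45325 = 0.00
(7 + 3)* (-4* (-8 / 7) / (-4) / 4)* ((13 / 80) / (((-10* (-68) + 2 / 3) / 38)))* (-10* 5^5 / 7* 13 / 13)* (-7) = -11578125 / 14294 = -810.00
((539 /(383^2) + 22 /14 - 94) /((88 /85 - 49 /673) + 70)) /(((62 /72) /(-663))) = 129578987535449400 /129217130355817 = 1002.80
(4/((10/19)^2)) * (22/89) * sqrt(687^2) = 5456154/2225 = 2452.20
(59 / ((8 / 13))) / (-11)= -767 / 88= -8.72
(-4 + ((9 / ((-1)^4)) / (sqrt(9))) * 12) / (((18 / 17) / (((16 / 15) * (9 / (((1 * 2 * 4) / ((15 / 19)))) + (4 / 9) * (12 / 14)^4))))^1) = 24884192 / 684285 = 36.37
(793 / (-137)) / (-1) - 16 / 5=1773 / 685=2.59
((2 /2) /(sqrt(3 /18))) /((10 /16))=8 * sqrt(6) /5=3.92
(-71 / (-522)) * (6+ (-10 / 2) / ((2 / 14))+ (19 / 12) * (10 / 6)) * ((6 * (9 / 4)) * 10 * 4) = -336895 / 174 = -1936.18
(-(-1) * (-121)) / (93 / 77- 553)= 9317 / 42488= 0.22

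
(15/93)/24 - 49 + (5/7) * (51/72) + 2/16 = -83957/1736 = -48.36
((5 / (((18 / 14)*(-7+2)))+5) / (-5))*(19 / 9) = -722 / 405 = -1.78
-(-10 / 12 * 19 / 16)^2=-9025 / 9216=-0.98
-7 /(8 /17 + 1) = -119 /25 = -4.76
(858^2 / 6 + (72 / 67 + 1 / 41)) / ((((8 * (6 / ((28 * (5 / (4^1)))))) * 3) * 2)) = 11796520295 / 791136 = 14910.86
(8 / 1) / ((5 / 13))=104 / 5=20.80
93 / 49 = 1.90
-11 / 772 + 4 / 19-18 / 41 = -145985 / 601388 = -0.24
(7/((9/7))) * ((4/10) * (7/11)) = 686/495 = 1.39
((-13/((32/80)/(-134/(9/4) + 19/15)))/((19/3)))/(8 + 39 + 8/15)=170495/27094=6.29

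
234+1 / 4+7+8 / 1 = 997 / 4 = 249.25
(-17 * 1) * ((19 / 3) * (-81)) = 8721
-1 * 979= -979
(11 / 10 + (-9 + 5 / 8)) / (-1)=291 / 40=7.28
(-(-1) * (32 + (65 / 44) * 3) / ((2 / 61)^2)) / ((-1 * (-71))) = 5964763 / 12496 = 477.33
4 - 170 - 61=-227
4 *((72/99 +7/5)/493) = 468/27115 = 0.02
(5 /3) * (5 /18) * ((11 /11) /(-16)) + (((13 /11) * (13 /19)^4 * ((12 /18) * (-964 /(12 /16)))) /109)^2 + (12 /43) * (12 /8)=12342390857891946346727 /2721263688223170067296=4.54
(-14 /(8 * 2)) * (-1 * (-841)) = -5887 /8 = -735.88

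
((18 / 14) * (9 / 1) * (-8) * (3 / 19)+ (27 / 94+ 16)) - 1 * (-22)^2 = -6030081 / 12502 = -482.33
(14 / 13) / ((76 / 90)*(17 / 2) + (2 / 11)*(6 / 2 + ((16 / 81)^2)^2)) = 33145975170 / 237717296011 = 0.14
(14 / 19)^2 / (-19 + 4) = -196 / 5415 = -0.04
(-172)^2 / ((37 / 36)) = 1065024 / 37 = 28784.43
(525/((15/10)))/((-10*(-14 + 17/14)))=490/179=2.74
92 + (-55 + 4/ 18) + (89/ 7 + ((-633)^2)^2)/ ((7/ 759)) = 7677099430758431/ 441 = 17408388731878.53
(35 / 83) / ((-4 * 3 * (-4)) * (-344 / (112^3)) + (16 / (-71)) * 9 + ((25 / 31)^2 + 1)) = -26211620960 / 24214513541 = -1.08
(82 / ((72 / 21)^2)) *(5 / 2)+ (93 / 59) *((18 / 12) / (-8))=582611 / 33984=17.14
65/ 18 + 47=911/ 18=50.61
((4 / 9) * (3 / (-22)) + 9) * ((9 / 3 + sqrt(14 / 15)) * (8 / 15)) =472 * sqrt(210) / 1485 + 472 / 33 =18.91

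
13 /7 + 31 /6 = 295 /42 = 7.02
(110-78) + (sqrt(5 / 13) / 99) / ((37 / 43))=43*sqrt(65) / 47619 + 32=32.01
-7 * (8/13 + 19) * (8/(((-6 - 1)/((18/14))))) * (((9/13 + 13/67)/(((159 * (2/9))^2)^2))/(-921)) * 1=-23918490/192000076264087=-0.00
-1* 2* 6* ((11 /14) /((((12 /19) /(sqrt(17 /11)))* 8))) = -19* sqrt(187) /112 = -2.32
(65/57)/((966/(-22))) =-715/27531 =-0.03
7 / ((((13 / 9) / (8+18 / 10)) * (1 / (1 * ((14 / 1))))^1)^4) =569785133.94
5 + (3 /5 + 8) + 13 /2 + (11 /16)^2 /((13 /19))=345959 /16640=20.79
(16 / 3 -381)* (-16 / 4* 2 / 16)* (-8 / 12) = -1127 / 9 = -125.22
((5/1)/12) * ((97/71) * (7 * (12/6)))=3395/426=7.97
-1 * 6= -6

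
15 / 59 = 0.25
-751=-751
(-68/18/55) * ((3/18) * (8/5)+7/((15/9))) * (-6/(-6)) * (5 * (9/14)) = -1139/1155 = -0.99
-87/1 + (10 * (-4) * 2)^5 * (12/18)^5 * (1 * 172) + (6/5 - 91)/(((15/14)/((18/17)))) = -7665090578149913/103275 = -74220194414.43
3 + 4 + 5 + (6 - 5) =13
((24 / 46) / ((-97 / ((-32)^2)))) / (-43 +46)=-4096 / 2231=-1.84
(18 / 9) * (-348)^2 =242208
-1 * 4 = -4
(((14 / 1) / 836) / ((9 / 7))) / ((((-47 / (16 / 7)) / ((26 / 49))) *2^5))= -13 / 1237698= -0.00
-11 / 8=-1.38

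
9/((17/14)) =126/17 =7.41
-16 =-16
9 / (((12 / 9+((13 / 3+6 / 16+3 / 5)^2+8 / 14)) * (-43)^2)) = 0.00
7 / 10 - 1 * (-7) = 77 / 10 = 7.70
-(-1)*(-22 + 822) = 800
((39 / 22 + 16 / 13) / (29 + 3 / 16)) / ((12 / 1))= 1718 / 200343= 0.01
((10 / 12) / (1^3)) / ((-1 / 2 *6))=-5 / 18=-0.28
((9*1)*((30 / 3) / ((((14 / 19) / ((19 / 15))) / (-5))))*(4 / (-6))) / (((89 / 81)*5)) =93.87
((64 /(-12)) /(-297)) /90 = 8 /40095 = 0.00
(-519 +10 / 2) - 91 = -605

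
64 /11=5.82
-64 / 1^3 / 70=-32 / 35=-0.91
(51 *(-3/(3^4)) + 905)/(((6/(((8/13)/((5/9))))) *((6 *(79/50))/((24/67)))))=1300480/206427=6.30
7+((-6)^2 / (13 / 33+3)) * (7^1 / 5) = 437 / 20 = 21.85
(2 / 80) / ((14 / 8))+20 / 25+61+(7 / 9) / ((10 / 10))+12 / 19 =756787 / 11970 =63.22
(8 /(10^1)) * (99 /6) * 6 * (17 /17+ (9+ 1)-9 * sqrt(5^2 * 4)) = -6256.80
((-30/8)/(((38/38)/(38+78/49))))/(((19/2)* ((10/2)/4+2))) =-58200/12103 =-4.81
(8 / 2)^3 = 64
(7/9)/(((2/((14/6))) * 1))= 49/54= 0.91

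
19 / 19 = 1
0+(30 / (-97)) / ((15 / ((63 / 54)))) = -7 / 291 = -0.02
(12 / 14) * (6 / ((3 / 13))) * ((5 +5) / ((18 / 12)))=1040 / 7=148.57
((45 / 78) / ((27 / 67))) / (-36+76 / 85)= -28475 / 698256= -0.04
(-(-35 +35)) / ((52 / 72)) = 0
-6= -6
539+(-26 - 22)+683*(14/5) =12017/5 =2403.40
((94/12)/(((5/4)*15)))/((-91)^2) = 94/1863225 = 0.00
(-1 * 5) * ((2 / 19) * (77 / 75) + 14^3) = -3910354 / 285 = -13720.54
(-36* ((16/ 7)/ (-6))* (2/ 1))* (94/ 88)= 2256/ 77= 29.30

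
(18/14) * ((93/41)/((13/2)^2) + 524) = 32680512/48503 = 673.78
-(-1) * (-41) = -41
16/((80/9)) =9/5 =1.80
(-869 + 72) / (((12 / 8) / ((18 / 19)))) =-9564 / 19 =-503.37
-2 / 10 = -1 / 5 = -0.20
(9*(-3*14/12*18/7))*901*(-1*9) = 656829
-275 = -275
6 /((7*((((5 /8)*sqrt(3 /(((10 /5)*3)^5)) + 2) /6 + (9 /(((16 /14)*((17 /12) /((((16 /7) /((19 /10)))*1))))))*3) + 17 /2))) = 108019028238336 /3641443302711641 - 5408415360*sqrt(2) /3641443302711641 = 0.03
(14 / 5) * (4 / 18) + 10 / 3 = 178 / 45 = 3.96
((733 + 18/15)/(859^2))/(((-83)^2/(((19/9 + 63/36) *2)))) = 0.00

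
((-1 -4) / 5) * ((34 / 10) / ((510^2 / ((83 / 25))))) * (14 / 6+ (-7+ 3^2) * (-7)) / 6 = 581 / 6885000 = 0.00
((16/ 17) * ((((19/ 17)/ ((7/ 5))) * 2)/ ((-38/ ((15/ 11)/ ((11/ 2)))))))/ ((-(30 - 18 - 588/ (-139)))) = 6950/ 11504801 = 0.00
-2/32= -1/16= -0.06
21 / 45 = 0.47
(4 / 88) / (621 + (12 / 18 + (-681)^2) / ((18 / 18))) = 3 / 30649256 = 0.00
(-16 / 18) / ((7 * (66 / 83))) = -332 / 2079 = -0.16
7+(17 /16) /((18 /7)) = 2135 /288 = 7.41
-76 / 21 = -3.62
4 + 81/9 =13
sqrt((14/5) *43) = sqrt(3010)/5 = 10.97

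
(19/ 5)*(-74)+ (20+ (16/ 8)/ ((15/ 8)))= -3902/ 15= -260.13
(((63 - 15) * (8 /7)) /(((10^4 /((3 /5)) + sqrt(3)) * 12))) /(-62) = -2400000 /542499994141 + 144 * sqrt(3) /542499994141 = -0.00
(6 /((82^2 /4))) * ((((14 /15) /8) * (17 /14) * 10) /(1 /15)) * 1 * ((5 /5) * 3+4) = 1785 /3362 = 0.53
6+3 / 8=51 / 8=6.38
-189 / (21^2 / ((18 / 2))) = -27 / 7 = -3.86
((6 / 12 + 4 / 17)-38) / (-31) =1267 / 1054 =1.20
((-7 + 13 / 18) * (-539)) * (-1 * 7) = -426349 / 18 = -23686.06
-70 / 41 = -1.71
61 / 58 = 1.05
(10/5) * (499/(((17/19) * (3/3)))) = 18962/17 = 1115.41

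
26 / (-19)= -1.37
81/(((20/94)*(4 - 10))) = -1269/20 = -63.45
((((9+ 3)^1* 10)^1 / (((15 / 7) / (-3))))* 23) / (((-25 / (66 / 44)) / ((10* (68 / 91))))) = 112608 / 65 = 1732.43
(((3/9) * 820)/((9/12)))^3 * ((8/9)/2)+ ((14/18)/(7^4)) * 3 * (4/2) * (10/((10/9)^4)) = 24207260686348907/1125211500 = 21513520.51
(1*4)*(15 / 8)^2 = 14.06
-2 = -2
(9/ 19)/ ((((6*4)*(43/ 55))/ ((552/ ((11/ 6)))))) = 6210/ 817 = 7.60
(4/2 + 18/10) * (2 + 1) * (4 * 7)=1596/5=319.20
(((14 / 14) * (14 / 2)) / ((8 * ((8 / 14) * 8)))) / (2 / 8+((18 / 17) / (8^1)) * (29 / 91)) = 0.66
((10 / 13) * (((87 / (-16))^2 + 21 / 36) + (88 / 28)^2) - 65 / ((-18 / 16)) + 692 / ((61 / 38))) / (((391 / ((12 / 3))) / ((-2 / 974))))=-23261228729 / 2130921610272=-0.01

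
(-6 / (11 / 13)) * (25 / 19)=-1950 / 209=-9.33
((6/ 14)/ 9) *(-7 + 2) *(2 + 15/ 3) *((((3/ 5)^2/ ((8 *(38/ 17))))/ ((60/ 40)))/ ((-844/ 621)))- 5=-3196643/ 641440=-4.98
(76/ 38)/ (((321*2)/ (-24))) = -8/ 107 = -0.07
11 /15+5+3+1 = 146 /15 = 9.73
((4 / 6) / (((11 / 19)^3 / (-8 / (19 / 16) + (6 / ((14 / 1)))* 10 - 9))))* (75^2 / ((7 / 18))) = -37111702500 / 65219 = -569032.07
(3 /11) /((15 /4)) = 4 /55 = 0.07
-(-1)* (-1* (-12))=12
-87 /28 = -3.11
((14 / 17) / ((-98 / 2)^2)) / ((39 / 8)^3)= 1024 / 345889089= 0.00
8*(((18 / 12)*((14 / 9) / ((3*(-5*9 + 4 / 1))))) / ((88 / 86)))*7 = -4214 / 4059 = -1.04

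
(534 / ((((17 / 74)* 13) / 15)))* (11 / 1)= 6520140 / 221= 29502.90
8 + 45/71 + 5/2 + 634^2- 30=57075073/142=401937.13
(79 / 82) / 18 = 79 / 1476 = 0.05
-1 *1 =-1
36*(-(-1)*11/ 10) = 198/ 5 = 39.60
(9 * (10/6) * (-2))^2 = 900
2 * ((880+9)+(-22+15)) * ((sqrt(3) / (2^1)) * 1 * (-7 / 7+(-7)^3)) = -303408 * sqrt(3) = -525518.07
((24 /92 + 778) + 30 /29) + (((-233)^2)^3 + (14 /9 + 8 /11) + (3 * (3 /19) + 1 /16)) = 3211960074754257560995 /20074032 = 160005726540351.11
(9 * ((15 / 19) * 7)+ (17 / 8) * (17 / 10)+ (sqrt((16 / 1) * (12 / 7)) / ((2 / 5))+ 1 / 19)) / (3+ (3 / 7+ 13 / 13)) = 20 * sqrt(21) / 31+ 568197 / 47120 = 15.02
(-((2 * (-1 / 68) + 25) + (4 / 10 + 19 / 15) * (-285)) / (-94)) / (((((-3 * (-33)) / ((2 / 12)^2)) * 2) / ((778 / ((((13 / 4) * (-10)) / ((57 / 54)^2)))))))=15025903 / 838758240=0.02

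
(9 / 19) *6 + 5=149 / 19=7.84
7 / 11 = 0.64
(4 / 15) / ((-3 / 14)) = -1.24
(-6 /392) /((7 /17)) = -51 /1372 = -0.04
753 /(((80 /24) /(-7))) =-15813 /10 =-1581.30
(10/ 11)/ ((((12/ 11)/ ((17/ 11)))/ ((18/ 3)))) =85/ 11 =7.73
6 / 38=3 / 19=0.16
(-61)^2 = 3721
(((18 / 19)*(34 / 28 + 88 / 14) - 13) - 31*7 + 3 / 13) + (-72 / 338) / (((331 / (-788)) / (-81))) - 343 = -644869209 / 1062841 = -606.74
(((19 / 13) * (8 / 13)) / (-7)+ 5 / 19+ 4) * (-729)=-67749615 / 22477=-3014.18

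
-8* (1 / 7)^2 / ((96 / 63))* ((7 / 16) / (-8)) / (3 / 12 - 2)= -3 / 896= -0.00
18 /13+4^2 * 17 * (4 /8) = 1786 /13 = 137.38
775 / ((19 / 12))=9300 / 19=489.47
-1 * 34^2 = -1156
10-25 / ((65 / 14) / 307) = -1643.08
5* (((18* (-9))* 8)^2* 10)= 83980800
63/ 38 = 1.66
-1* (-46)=46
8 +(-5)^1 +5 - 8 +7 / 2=7 / 2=3.50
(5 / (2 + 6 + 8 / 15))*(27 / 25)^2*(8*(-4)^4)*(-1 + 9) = 279936 / 25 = 11197.44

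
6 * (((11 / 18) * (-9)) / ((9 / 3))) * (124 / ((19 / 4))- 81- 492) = 114301 / 19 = 6015.84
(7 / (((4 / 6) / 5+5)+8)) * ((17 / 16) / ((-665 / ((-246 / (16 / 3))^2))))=-6944211 / 3832832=-1.81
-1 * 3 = -3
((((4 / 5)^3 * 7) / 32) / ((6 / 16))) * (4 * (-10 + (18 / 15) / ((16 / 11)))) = -10.96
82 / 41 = 2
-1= -1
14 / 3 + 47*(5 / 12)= 97 / 4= 24.25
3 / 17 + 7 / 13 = 158 / 221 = 0.71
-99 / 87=-33 / 29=-1.14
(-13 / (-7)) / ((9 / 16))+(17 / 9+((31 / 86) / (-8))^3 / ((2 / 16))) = 4436501045 / 854859264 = 5.19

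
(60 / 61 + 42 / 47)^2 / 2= 14482962 / 8219689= 1.76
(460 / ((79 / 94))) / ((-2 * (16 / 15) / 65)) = -5269875 / 316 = -16676.82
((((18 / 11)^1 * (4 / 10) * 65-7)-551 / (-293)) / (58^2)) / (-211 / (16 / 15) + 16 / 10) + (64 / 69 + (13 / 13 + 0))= 5658636870523 / 2935770149499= 1.93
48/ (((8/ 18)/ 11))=1188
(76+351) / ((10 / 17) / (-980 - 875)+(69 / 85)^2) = 648.30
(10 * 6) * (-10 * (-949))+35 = 569435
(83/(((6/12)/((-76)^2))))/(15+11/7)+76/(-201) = 337261324/5829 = 57859.21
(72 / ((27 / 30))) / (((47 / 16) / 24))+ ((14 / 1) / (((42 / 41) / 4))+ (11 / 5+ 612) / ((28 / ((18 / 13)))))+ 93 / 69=2183848127 / 2951130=740.00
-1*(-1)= 1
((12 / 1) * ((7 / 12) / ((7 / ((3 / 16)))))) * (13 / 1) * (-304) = -741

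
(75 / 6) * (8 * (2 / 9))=200 / 9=22.22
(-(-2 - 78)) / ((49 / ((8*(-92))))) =-58880 / 49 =-1201.63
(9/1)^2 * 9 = 729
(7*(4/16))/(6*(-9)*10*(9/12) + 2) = -7/1612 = -0.00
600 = 600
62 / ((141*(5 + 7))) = 31 / 846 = 0.04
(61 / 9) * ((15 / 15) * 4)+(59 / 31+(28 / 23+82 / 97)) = 31.08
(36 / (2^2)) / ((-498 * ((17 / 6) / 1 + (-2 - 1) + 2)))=-9 / 913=-0.01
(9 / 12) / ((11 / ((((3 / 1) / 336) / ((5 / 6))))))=9 / 12320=0.00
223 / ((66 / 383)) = 85409 / 66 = 1294.08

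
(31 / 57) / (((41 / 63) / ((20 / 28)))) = 465 / 779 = 0.60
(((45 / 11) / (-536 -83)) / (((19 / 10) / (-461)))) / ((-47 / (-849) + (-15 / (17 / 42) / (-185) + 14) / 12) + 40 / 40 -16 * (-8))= 110782656450 / 8997780347281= 0.01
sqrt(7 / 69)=sqrt(483) / 69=0.32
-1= -1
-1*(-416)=416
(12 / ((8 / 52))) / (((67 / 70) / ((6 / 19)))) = 32760 / 1273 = 25.73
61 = 61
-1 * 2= -2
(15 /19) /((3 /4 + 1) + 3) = 60 /361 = 0.17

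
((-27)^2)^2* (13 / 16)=6908733 / 16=431795.81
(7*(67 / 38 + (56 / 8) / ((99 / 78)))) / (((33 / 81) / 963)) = 553725963 / 4598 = 120427.57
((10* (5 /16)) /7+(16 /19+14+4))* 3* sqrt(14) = 61569* sqrt(14) /1064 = 216.51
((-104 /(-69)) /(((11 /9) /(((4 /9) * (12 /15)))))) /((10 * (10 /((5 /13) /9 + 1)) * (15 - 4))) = 3904 /9392625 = 0.00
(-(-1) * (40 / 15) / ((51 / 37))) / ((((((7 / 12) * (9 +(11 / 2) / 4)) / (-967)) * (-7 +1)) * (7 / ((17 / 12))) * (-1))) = -1144928 / 109809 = -10.43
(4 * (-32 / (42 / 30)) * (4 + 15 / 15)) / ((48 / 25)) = -5000 / 21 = -238.10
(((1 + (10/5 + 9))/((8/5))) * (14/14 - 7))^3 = -91125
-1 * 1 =-1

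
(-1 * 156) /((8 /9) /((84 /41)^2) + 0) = -1238328 /1681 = -736.66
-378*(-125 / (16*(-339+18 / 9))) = -23625 / 2696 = -8.76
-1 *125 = -125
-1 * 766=-766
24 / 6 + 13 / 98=405 / 98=4.13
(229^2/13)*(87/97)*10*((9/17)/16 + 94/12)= 48809722955/171496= 284611.44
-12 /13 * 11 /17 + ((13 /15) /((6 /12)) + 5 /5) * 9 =26523 /1105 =24.00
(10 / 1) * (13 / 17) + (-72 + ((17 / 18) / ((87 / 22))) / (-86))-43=-122895029 / 1144746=-107.36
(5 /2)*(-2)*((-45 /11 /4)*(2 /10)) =45 /44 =1.02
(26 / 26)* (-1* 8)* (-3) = 24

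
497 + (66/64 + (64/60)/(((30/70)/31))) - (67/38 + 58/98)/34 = 13107434863/22790880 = 575.12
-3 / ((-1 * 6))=1 / 2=0.50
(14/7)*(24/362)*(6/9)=0.09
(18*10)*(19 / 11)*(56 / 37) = 191520 / 407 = 470.57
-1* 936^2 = -876096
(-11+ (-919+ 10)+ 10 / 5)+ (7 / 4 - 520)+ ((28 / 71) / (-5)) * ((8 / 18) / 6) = -55066049 / 38340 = -1436.26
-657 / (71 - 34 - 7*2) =-657 / 23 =-28.57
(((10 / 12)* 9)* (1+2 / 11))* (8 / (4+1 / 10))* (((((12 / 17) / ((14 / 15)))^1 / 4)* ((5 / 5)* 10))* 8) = 14040000 / 53669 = 261.60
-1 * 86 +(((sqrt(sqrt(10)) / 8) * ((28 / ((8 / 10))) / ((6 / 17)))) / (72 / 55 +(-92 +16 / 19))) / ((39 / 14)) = -86 - 4352425 * 10^(1 / 4) / 87882912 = -86.09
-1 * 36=-36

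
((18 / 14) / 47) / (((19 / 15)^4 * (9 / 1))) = 50625 / 42875609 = 0.00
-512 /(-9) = 512 /9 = 56.89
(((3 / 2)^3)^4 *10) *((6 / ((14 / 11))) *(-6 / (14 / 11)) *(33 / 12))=-31830658695 / 401408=-79297.52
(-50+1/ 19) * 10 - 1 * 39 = -10231/ 19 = -538.47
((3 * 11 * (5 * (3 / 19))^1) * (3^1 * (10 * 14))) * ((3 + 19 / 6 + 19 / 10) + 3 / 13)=90791.42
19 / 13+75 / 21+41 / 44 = 23883 / 4004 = 5.96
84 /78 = 14 /13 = 1.08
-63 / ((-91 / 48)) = 432 / 13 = 33.23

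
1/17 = 0.06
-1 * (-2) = 2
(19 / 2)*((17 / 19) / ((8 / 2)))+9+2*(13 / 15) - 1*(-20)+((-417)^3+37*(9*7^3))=-8687695337 / 120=-72397461.14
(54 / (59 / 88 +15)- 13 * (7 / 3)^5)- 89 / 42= -601708879 / 670194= -897.81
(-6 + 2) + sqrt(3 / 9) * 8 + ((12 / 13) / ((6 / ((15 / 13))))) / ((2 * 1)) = -661 / 169 + 8 * sqrt(3) / 3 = 0.71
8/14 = 4/7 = 0.57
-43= -43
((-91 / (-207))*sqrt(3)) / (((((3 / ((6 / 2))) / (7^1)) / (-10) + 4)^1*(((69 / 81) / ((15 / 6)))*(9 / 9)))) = 15925*sqrt(3) / 49197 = 0.56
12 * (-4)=-48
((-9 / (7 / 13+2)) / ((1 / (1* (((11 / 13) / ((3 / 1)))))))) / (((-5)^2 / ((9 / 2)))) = -9 / 50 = -0.18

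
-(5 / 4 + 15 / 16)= -35 / 16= -2.19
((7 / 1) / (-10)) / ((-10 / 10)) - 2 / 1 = -13 / 10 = -1.30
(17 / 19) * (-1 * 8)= -136 / 19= -7.16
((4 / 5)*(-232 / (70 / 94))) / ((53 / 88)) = -3838208 / 9275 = -413.82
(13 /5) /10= 0.26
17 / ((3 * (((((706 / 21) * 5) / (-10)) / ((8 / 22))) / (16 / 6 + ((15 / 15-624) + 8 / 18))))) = 2655604 / 34947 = 75.99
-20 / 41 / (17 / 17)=-20 / 41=-0.49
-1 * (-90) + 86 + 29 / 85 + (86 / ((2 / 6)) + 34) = 39809 / 85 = 468.34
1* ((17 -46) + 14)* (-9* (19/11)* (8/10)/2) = 1026/11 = 93.27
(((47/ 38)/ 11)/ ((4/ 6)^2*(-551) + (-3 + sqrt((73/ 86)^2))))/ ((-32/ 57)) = 54567/ 67305568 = 0.00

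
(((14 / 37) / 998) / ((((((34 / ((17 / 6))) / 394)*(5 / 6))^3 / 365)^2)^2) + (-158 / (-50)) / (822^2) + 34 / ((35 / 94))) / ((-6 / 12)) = -188344041679852585914826200.00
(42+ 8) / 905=10 / 181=0.06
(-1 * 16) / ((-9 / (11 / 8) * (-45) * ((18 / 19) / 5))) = -209 / 729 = -0.29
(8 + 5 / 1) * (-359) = -4667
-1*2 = -2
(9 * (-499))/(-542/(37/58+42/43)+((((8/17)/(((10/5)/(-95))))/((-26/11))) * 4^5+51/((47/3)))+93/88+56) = -16530937672392/34632232775749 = -0.48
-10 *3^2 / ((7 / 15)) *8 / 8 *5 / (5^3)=-54 / 7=-7.71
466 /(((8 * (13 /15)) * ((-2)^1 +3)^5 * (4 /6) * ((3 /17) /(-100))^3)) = -715455625000 /39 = -18345016025.64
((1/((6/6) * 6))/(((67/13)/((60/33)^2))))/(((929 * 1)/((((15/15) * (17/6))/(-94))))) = -11050/3185783469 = -0.00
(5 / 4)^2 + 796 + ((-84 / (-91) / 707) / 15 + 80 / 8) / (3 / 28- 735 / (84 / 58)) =797.54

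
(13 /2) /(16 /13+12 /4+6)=169 /266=0.64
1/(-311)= -1/311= -0.00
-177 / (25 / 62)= -10974 / 25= -438.96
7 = 7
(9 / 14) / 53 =9 / 742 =0.01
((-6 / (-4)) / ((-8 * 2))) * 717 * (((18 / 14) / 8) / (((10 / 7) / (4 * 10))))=-302.48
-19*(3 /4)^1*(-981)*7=391419 /4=97854.75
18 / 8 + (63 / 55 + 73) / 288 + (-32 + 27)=-19741 / 7920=-2.49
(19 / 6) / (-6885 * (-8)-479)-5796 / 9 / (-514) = 105494015 / 84194742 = 1.25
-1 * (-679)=679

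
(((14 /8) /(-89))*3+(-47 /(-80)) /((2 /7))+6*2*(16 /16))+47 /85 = 3522313 /242080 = 14.55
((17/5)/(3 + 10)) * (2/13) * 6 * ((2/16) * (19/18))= 323/10140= 0.03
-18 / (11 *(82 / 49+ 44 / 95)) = -41895 / 54703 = -0.77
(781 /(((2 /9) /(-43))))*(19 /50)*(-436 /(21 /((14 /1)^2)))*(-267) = -62395048568.16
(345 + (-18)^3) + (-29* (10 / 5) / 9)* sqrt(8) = -5487-116* sqrt(2) / 9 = -5505.23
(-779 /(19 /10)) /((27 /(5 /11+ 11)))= -5740 /33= -173.94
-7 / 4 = -1.75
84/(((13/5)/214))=89880/13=6913.85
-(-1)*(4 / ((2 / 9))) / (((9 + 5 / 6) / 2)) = 216 / 59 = 3.66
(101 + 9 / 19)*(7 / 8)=1687 / 19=88.79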